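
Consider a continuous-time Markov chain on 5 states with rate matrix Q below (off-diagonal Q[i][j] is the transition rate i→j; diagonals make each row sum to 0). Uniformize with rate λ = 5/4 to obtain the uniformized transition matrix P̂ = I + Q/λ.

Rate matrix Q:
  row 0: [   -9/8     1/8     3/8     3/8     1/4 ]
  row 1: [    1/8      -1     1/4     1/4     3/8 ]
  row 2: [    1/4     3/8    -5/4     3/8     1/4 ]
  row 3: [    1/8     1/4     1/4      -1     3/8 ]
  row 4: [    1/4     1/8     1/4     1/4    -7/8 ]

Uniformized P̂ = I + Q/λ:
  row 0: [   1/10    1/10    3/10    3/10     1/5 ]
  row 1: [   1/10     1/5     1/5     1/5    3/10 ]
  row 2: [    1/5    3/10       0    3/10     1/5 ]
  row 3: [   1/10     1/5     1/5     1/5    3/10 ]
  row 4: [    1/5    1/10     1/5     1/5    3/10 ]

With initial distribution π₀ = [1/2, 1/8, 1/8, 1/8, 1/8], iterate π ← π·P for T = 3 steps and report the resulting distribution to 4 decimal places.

t=0: π = [0.5000, 0.1250, 0.1250, 0.1250, 0.1250]
t=1: π = [0.1250, 0.1500, 0.2250, 0.2625, 0.2375]
t=2: π = [0.1463, 0.1863, 0.1675, 0.2350, 0.2650]
t=3: π = [0.1433, 0.1756, 0.1811, 0.2314, 0.2686]

π = [0.1433, 0.1756, 0.1811, 0.2314, 0.2686]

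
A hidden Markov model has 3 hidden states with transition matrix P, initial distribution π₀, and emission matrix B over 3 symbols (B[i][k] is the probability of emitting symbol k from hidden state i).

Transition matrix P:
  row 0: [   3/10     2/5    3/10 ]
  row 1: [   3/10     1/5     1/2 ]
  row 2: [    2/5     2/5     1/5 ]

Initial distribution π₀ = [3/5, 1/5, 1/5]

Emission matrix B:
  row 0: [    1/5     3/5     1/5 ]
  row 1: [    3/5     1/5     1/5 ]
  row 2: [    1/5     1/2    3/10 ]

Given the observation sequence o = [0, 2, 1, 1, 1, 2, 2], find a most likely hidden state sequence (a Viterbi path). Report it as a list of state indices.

t=0: δ = [1.200e-01, 1.200e-01, 4.000e-02]  (obs o_0=0)
t=1: δ = [7.200e-03, 9.600e-03, 1.800e-02]  ψ = [0, 0, 1]  (obs o_1=2)
t=2: δ = [4.320e-03, 1.440e-03, 2.400e-03]  ψ = [2, 2, 1]  (obs o_2=1)
t=3: δ = [7.776e-04, 3.456e-04, 6.480e-04]  ψ = [0, 0, 0]  (obs o_3=1)
t=4: δ = [1.555e-04, 6.221e-05, 1.166e-04]  ψ = [2, 0, 0]  (obs o_4=1)
t=5: δ = [9.331e-06, 1.244e-05, 1.400e-05]  ψ = [0, 0, 0]  (obs o_5=2)
t=6: δ = [1.120e-06, 1.120e-06, 1.866e-06]  ψ = [2, 2, 1]  (obs o_6=2)
backtrack: best end state = 2; path = [1, 2, 0, 2, 0, 1, 2]

path = [1, 2, 0, 2, 0, 1, 2]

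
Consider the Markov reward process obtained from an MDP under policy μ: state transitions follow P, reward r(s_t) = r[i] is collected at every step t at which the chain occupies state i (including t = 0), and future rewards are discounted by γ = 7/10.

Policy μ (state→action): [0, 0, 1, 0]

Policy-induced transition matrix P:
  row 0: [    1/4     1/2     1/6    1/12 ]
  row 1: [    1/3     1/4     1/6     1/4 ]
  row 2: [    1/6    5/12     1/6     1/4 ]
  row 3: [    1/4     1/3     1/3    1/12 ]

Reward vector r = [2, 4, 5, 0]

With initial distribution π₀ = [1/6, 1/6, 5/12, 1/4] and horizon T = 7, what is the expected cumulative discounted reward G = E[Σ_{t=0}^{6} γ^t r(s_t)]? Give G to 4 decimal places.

t=0: π = [0.1667, 0.1667, 0.4167, 0.2500], E[r] = 3.0833, γ^t·E[r] = 3.083333, running G = 3.083333
t=1: π = [0.2292, 0.3819, 0.2083, 0.1806], E[r] = 3.0278, γ^t·E[r] = 2.119444, running G = 5.202778
t=2: π = [0.2645, 0.3571, 0.1968, 0.1817], E[r] = 2.9410, γ^t·E[r] = 1.441076, running G = 6.643854
t=3: π = [0.2634, 0.3641, 0.1970, 0.1756], E[r] = 2.9677, γ^t·E[r] = 1.017917, running G = 7.661772
t=4: π = [0.2639, 0.3633, 0.1959, 0.1768], E[r] = 2.9608, γ^t·E[r] = 0.710877, running G = 8.372648
t=5: π = [0.2639, 0.3634, 0.1961, 0.1765], E[r] = 2.9621, γ^t·E[r] = 0.497838, running G = 8.870486
t=6: π = [0.2639, 0.3634, 0.1961, 0.1766], E[r] = 2.9619, γ^t·E[r] = 0.348462, running G = 9.218948

G = 9.2189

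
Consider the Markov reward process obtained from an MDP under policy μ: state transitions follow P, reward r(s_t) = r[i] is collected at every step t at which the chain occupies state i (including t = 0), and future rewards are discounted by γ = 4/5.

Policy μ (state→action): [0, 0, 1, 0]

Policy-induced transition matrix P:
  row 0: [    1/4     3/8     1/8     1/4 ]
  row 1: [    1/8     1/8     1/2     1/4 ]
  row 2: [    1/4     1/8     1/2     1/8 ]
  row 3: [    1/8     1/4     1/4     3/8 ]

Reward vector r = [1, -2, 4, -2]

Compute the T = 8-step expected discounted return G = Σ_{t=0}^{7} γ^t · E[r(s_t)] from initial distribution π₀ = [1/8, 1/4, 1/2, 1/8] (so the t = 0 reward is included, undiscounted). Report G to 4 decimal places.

t=0: π = [0.1250, 0.2500, 0.5000, 0.1250], E[r] = 1.3750, γ^t·E[r] = 1.375000, running G = 1.375000
t=1: π = [0.2031, 0.1719, 0.4219, 0.2031], E[r] = 1.1406, γ^t·E[r] = 0.912500, running G = 2.287500
t=2: π = [0.2031, 0.2012, 0.3730, 0.2227], E[r] = 0.8477, γ^t·E[r] = 0.542500, running G = 2.830000
t=3: π = [0.1970, 0.2036, 0.3682, 0.2312], E[r] = 0.8000, γ^t·E[r] = 0.409625, running G = 3.239625
t=4: π = [0.1956, 0.2032, 0.3683, 0.2329], E[r] = 0.7968, γ^t·E[r] = 0.326388, running G = 3.566013
t=5: π = [0.1955, 0.2030, 0.3684, 0.2331], E[r] = 0.7970, γ^t·E[r] = 0.261148, running G = 3.827160
t=6: π = [0.1955, 0.2030, 0.3684, 0.2331], E[r] = 0.7970, γ^t·E[r] = 0.208927, running G = 4.036087
t=7: π = [0.1955, 0.2030, 0.3684, 0.2331], E[r] = 0.7970, γ^t·E[r] = 0.167142, running G = 4.203229

G = 4.2032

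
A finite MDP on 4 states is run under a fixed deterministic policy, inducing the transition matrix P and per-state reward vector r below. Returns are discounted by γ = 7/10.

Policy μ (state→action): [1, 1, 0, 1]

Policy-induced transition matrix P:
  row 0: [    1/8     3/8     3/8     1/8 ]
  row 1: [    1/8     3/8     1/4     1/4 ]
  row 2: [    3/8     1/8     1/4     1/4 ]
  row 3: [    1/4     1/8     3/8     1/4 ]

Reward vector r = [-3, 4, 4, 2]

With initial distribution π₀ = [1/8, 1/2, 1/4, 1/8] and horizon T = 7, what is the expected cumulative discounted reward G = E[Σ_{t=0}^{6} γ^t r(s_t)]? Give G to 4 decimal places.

G = 7.0170

t=0: π = [0.1250, 0.5000, 0.2500, 0.1250], E[r] = 2.8750, γ^t·E[r] = 2.875000, running G = 2.875000
t=1: π = [0.2031, 0.2813, 0.2813, 0.2344], E[r] = 2.1094, γ^t·E[r] = 1.476563, running G = 4.351563
t=2: π = [0.2246, 0.2461, 0.3047, 0.2246], E[r] = 1.9785, γ^t·E[r] = 0.969473, running G = 5.321035
t=3: π = [0.2292, 0.2427, 0.3062, 0.2219], E[r] = 1.9514, γ^t·E[r] = 0.669336, running G = 5.990371
t=4: π = [0.2293, 0.2430, 0.3064, 0.2213], E[r] = 1.9524, γ^t·E[r] = 0.468762, running G = 6.459133
t=5: π = [0.2293, 0.2431, 0.3063, 0.2213], E[r] = 1.9524, γ^t·E[r] = 0.328148, running G = 6.787281
t=6: π = [0.2292, 0.2431, 0.3063, 0.2213], E[r] = 1.9526, γ^t·E[r] = 0.229718, running G = 7.016999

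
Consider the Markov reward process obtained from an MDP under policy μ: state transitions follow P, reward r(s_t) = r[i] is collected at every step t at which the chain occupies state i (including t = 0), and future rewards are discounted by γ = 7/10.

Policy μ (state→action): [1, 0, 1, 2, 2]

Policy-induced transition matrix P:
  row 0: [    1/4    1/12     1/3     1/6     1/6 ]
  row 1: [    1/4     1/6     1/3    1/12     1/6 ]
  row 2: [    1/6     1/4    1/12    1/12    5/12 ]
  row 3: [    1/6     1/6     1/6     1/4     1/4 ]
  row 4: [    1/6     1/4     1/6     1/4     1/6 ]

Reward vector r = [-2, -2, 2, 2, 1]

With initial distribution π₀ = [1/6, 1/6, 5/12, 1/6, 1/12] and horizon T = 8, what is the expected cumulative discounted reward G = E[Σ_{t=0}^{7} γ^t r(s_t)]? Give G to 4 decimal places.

G = 1.0132

t=0: π = [0.1667, 0.1667, 0.4167, 0.1667, 0.0833], E[r] = 0.5833, γ^t·E[r] = 0.583333, running G = 0.583333
t=1: π = [0.1944, 0.1944, 0.1875, 0.1389, 0.2847], E[r] = 0.1597, γ^t·E[r] = 0.111806, running G = 0.695139
t=2: π = [0.1991, 0.1898, 0.2159, 0.1701, 0.2251], E[r] = 0.2193, γ^t·E[r] = 0.107471, running G = 0.802610
t=3: π = [0.1991, 0.1868, 0.2135, 0.1658, 0.2348], E[r] = 0.2216, γ^t·E[r] = 0.076007, running G = 0.878617
t=4: π = [0.1988, 0.1874, 0.2132, 0.1667, 0.2339], E[r] = 0.2211, γ^t·E[r] = 0.053086, running G = 0.931703
t=5: π = [0.1989, 0.1874, 0.2133, 0.1667, 0.2339], E[r] = 0.2213, γ^t·E[r] = 0.037197, running G = 0.968900
t=6: π = [0.1989, 0.1874, 0.2133, 0.1667, 0.2339], E[r] = 0.2213, γ^t·E[r] = 0.026035, running G = 0.994936
t=7: π = [0.1989, 0.1874, 0.2133, 0.1667, 0.2339], E[r] = 0.2213, γ^t·E[r] = 0.018225, running G = 1.013160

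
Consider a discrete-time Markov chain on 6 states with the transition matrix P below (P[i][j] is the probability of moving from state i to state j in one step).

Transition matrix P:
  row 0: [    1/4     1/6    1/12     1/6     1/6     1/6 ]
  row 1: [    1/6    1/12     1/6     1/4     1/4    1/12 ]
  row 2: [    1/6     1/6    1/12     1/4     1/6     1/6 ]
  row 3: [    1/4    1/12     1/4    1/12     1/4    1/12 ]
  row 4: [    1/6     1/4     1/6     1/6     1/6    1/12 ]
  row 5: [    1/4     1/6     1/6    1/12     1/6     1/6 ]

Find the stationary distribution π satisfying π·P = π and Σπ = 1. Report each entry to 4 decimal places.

Balance equations π_j = Σ_i π_i·P[i][j]:
  π_0 = 1/4·π_0 + 1/6·π_1 + 1/6·π_2 + 1/4·π_3 + 1/6·π_4 + 1/4·π_5
  π_1 = 1/6·π_0 + 1/12·π_1 + 1/6·π_2 + 1/12·π_3 + 1/4·π_4 + 1/6·π_5
  π_2 = 1/12·π_0 + 1/6·π_1 + 1/12·π_2 + 1/4·π_3 + 1/6·π_4 + 1/6·π_5
  π_3 = 1/6·π_0 + 1/4·π_1 + 1/4·π_2 + 1/12·π_3 + 1/6·π_4 + 1/12·π_5
  π_4 = 1/6·π_0 + 1/4·π_1 + 1/6·π_2 + 1/4·π_3 + 1/6·π_4 + 1/6·π_5
  normalize: π_0 + π_1 + π_2 + π_3 + π_4 + π_5 = 1
Solving the linear system gives exactly π = [2485/11929, 11153/71574, 10789/71574, 12019/71574, 2310/11929, 8843/71574].

π = [0.2083, 0.1558, 0.1507, 0.1679, 0.1936, 0.1236]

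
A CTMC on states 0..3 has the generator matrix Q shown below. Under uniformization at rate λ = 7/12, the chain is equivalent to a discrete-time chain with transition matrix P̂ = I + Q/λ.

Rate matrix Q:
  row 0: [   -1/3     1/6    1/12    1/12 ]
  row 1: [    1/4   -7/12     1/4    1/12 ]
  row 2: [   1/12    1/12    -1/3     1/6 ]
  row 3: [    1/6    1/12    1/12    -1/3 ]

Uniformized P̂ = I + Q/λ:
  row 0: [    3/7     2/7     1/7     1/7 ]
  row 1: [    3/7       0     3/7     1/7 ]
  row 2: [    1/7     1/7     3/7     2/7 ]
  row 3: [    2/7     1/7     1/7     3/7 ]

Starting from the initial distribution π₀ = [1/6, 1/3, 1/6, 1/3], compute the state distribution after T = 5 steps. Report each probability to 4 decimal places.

π = [0.3166, 0.1645, 0.2658, 0.2531]

t=0: π = [0.1667, 0.3333, 0.1667, 0.3333]
t=1: π = [0.3333, 0.1190, 0.2857, 0.2619]
t=2: π = [0.3095, 0.1735, 0.2585, 0.2585]
t=3: π = [0.3178, 0.1623, 0.2663, 0.2536]
t=4: π = [0.3163, 0.1651, 0.2653, 0.2534]
t=5: π = [0.3166, 0.1645, 0.2658, 0.2531]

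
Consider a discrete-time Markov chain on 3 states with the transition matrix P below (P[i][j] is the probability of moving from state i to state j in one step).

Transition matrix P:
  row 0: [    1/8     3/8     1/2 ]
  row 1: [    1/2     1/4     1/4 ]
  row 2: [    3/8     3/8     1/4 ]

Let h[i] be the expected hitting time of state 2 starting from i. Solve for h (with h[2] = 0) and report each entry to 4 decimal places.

h = [2.4000, 2.9333, 0.0000]

First-step conditioning: h[2] = 0; for i ≠ 2, h[i] = 1 + Σ_k P[i][k]·h[k].
  h[0] = 1 + 1/8·h[0] + 3/8·h[1]
  h[1] = 1 + 1/2·h[0] + 1/4·h[1]
Solving the 2×2 linear system over states ≠ 2 gives exactly h = [12/5, 44/15, 0] (h[2] = 0 is the target).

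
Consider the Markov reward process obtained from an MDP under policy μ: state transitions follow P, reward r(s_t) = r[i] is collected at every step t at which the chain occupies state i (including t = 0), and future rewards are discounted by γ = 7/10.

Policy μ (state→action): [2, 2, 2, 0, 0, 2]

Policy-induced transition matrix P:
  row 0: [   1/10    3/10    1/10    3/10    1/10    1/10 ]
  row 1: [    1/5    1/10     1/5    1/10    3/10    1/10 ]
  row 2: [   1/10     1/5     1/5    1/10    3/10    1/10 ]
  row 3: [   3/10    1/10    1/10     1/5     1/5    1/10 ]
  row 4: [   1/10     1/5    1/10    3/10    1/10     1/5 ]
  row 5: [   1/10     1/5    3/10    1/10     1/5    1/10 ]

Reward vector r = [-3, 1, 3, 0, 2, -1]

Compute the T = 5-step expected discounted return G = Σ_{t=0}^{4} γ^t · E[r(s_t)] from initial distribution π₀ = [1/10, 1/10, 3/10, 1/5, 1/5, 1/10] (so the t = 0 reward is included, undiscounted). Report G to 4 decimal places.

G = 1.8544

t=0: π = [0.1000, 0.1000, 0.3000, 0.2000, 0.2000, 0.1000], E[r] = 1.0000, γ^t·E[r] = 1.000000, running G = 1.000000
t=1: π = [0.1500, 0.1800, 0.1600, 0.1800, 0.2100, 0.1200], E[r] = 0.5100, γ^t·E[r] = 0.357000, running G = 1.357000
t=2: π = [0.1540, 0.1790, 0.1580, 0.1900, 0.1980, 0.1210], E[r] = 0.4660, γ^t·E[r] = 0.228340, running G = 1.585340
t=3: π = [0.1559, 0.1785, 0.1579, 0.1894, 0.1985, 0.1198], E[r] = 0.4617, γ^t·E[r] = 0.158363, running G = 1.743703
t=4: π = [0.1557, 0.1788, 0.1576, 0.1898, 0.1982, 0.1199], E[r] = 0.4610, γ^t·E[r] = 0.110676, running G = 1.854380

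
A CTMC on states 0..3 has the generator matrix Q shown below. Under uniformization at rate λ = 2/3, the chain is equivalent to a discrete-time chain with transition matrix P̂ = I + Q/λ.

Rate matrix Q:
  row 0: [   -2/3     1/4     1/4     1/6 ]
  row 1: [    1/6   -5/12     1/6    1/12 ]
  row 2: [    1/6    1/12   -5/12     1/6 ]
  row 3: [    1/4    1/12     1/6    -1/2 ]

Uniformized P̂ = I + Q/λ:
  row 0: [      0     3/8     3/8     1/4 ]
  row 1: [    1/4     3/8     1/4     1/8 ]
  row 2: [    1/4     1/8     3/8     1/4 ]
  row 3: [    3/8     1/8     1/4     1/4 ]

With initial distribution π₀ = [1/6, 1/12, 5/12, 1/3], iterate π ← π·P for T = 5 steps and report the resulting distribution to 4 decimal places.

π = [0.2221, 0.2405, 0.3174, 0.2199]

t=0: π = [0.1667, 0.0833, 0.4167, 0.3333]
t=1: π = [0.2500, 0.1875, 0.3229, 0.2396]
t=2: π = [0.2174, 0.2344, 0.3216, 0.2266]
t=3: π = [0.2240, 0.2380, 0.3174, 0.2207]
t=4: π = [0.2216, 0.2405, 0.3177, 0.2203]
t=5: π = [0.2221, 0.2405, 0.3174, 0.2199]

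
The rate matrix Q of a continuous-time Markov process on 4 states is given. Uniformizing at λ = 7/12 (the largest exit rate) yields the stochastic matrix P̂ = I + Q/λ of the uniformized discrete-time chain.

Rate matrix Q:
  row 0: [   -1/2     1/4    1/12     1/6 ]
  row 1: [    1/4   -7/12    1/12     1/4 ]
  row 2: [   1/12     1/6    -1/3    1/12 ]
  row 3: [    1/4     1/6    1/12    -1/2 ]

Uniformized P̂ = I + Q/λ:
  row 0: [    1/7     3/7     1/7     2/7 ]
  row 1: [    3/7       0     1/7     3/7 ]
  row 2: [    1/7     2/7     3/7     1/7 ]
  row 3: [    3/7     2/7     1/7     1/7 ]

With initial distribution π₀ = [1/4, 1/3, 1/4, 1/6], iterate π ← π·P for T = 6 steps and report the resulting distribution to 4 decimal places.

π = [0.2889, 0.2544, 0.2000, 0.2567]

t=0: π = [0.2500, 0.3333, 0.2500, 0.1667]
t=1: π = [0.2857, 0.2262, 0.2143, 0.2738]
t=2: π = [0.2857, 0.2619, 0.2041, 0.2483]
t=3: π = [0.2886, 0.2517, 0.2012, 0.2585]
t=4: π = [0.2886, 0.2550, 0.2003, 0.2560]
t=5: π = [0.2889, 0.2541, 0.2001, 0.2570]
t=6: π = [0.2889, 0.2544, 0.2000, 0.2567]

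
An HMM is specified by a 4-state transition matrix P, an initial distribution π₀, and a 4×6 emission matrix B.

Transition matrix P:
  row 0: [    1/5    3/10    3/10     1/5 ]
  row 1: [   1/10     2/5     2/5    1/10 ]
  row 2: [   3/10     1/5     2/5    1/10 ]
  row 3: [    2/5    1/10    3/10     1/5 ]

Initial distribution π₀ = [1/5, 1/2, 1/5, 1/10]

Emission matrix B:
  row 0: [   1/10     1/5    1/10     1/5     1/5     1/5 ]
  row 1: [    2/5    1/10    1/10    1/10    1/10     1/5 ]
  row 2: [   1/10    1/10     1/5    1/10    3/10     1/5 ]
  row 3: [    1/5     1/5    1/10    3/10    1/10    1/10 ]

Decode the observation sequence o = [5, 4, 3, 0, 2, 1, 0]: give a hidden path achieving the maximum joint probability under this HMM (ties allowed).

t=0: δ = [4.000e-02, 1.000e-01, 4.000e-02, 1.000e-02]  (obs o_0=5)
t=1: δ = [2.400e-03, 4.000e-03, 1.200e-02, 1.000e-03]  ψ = [2, 1, 1, 1]  (obs o_1=4)
t=2: δ = [7.200e-04, 2.400e-04, 4.800e-04, 3.600e-04]  ψ = [2, 2, 2, 2]  (obs o_2=3)
t=3: δ = [1.440e-05, 8.640e-05, 2.160e-05, 2.880e-05]  ψ = [0, 0, 0, 0]  (obs o_3=0)
t=4: δ = [1.152e-06, 3.456e-06, 6.912e-06, 8.640e-07]  ψ = [3, 1, 1, 1]  (obs o_4=2)
t=5: δ = [4.147e-07, 1.382e-07, 2.765e-07, 1.382e-07]  ψ = [2, 1, 2, 2]  (obs o_5=1)
t=6: δ = [8.294e-09, 4.977e-08, 1.244e-08, 1.659e-08]  ψ = [0, 0, 0, 0]  (obs o_6=0)
backtrack: best end state = 1; path = [1, 2, 0, 1, 2, 0, 1]

path = [1, 2, 0, 1, 2, 0, 1]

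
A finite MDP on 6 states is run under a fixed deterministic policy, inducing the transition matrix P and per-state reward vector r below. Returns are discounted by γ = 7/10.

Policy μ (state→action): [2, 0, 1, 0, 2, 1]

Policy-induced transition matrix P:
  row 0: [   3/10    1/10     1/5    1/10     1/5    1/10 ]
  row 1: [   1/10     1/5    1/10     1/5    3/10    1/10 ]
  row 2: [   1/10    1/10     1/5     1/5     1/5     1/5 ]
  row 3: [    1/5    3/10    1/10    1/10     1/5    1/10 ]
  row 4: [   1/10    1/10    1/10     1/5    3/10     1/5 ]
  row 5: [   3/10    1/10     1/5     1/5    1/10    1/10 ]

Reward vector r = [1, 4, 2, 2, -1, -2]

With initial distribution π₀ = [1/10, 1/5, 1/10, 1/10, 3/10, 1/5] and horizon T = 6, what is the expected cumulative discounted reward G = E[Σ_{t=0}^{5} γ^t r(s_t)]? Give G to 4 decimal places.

G = 2.3189

t=0: π = [0.1000, 0.2000, 0.1000, 0.1000, 0.3000, 0.2000], E[r] = 0.6000, γ^t·E[r] = 0.600000, running G = 0.600000
t=1: π = [0.1700, 0.1400, 0.1400, 0.1800, 0.2300, 0.1400], E[r] = 0.8600, γ^t·E[r] = 0.602000, running G = 1.202000
t=2: π = [0.1800, 0.1500, 0.1450, 0.1650, 0.2230, 0.1370], E[r] = 0.9030, γ^t·E[r] = 0.442470, running G = 1.644470
t=3: π = [0.1799, 0.1480, 0.1462, 0.1655, 0.2236, 0.1368], E[r] = 0.8981, γ^t·E[r] = 0.308048, running G = 1.952518
t=4: π = [0.1799, 0.1479, 0.1463, 0.1655, 0.2235, 0.1370], E[r] = 0.8976, γ^t·E[r] = 0.215502, running G = 2.168020
t=5: π = [0.1799, 0.1479, 0.1463, 0.1655, 0.2234, 0.1370], E[r] = 0.8976, γ^t·E[r] = 0.150862, running G = 2.318882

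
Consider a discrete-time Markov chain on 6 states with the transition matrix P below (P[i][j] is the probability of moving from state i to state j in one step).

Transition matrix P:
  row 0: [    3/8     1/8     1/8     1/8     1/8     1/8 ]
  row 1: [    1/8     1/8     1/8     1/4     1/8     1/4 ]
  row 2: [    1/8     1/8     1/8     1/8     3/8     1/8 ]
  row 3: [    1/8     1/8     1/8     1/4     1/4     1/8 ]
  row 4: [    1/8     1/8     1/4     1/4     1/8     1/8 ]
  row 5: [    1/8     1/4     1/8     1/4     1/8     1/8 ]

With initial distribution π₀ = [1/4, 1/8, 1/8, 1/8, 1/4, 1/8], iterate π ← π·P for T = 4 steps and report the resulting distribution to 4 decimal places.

t=0: π = [0.2500, 0.1250, 0.1250, 0.1250, 0.2500, 0.1250]
t=1: π = [0.1875, 0.1406, 0.1563, 0.2031, 0.1719, 0.1406]
t=2: π = [0.1719, 0.1426, 0.1465, 0.2070, 0.1895, 0.1426]
t=3: π = [0.1680, 0.1428, 0.1487, 0.2102, 0.1875, 0.1428]
t=4: π = [0.1670, 0.1429, 0.1484, 0.2104, 0.1884, 0.1429]

π = [0.1670, 0.1429, 0.1484, 0.2104, 0.1884, 0.1429]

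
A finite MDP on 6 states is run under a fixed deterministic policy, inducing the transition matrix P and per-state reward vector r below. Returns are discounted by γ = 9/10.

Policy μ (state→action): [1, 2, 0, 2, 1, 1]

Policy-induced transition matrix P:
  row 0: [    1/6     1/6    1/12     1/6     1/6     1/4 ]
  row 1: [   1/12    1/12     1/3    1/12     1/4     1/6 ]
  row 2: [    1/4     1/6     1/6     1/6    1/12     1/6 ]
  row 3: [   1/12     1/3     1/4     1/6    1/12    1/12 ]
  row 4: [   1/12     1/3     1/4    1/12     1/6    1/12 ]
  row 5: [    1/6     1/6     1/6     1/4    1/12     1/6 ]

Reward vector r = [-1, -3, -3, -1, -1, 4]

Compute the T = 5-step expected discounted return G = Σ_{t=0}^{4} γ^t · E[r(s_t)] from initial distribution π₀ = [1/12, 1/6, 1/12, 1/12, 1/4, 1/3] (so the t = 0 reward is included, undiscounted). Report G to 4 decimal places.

G = -3.1559

t=0: π = [0.0833, 0.1667, 0.0833, 0.0833, 0.2500, 0.3333], E[r] = 0.1667, γ^t·E[r] = 0.166667, running G = 0.166667
t=1: π = [0.1319, 0.2083, 0.2153, 0.1597, 0.1389, 0.1458], E[r] = -1.1181, γ^t·E[r] = -1.006250, running G = -0.839583
t=2: π = [0.1424, 0.1991, 0.2153, 0.1499, 0.1406, 0.1528], E[r] = -1.0648, γ^t·E[r] = -0.862500, running G = -1.702083
t=3: π = [0.1438, 0.1985, 0.2122, 0.1511, 0.1401, 0.1543], E[r] = -1.0498, γ^t·E[r] = -0.765281, running G = -2.467365
t=4: π = [0.1435, 0.1987, 0.2120, 0.1513, 0.1401, 0.1544], E[r] = -1.0494, γ^t·E[r] = -0.688542, running G = -3.155907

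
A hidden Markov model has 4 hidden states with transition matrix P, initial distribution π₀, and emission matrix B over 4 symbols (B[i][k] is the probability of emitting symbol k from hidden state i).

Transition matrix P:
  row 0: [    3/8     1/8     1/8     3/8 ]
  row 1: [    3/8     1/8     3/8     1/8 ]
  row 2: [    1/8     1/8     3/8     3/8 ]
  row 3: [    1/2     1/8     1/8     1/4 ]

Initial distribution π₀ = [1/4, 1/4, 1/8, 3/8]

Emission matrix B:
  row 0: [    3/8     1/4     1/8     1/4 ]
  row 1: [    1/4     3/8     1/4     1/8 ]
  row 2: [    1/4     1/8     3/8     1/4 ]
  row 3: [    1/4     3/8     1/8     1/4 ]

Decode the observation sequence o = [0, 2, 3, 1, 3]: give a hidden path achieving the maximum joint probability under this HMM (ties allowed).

path = [1, 2, 2, 3, 0]

t=0: δ = [9.375e-02, 6.250e-02, 3.125e-02, 9.375e-02]  (obs o_0=0)
t=1: δ = [5.859e-03, 2.930e-03, 8.789e-03, 4.395e-03]  ψ = [3, 0, 1, 0]  (obs o_1=2)
t=2: δ = [5.493e-04, 1.373e-04, 8.240e-04, 8.240e-04]  ψ = [0, 2, 2, 2]  (obs o_2=3)
t=3: δ = [1.030e-04, 3.862e-05, 3.862e-05, 1.159e-04]  ψ = [3, 2, 2, 2]  (obs o_3=1)
t=4: δ = [1.448e-05, 1.810e-06, 3.621e-06, 9.656e-06]  ψ = [3, 3, 1, 0]  (obs o_4=3)
backtrack: best end state = 0; path = [1, 2, 2, 3, 0]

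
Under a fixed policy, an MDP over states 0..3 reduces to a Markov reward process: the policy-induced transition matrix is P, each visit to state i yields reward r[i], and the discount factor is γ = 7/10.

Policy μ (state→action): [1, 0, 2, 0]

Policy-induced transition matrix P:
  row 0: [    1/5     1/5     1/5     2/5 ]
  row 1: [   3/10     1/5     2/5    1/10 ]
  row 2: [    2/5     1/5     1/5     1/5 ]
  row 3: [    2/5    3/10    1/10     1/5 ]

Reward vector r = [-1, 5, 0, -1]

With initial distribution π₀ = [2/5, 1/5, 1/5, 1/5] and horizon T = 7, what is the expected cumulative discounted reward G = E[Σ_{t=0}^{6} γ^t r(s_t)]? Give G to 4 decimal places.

t=0: π = [0.4000, 0.2000, 0.2000, 0.2000], E[r] = 0.4000, γ^t·E[r] = 0.400000, running G = 0.400000
t=1: π = [0.3000, 0.2200, 0.2200, 0.2600], E[r] = 0.5400, γ^t·E[r] = 0.378000, running G = 0.778000
t=2: π = [0.3180, 0.2260, 0.2180, 0.2380], E[r] = 0.5740, γ^t·E[r] = 0.281260, running G = 1.059260
t=3: π = [0.3138, 0.2238, 0.2214, 0.2410], E[r] = 0.5642, γ^t·E[r] = 0.193521, running G = 1.252781
t=4: π = [0.3149, 0.2241, 0.2207, 0.2404], E[r] = 0.5653, γ^t·E[r] = 0.135719, running G = 1.388500
t=5: π = [0.3146, 0.2240, 0.2208, 0.2406], E[r] = 0.5650, γ^t·E[r] = 0.094961, running G = 1.483461
t=6: π = [0.3147, 0.2241, 0.2208, 0.2405], E[r] = 0.5651, γ^t·E[r] = 0.066482, running G = 1.549943

G = 1.5499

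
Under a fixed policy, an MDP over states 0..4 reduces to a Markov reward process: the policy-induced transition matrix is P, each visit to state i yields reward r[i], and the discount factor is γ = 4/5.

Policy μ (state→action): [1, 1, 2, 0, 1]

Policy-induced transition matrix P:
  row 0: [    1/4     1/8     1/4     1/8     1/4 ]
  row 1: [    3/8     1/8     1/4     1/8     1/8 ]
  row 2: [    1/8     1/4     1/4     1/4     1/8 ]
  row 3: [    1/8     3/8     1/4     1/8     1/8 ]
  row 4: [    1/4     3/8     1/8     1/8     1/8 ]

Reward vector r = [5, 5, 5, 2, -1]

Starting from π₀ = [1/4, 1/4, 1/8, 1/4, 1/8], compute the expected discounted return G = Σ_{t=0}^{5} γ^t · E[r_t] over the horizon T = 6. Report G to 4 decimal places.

t=0: π = [0.2500, 0.2500, 0.1250, 0.2500, 0.1250], E[r] = 3.5000, γ^t·E[r] = 3.500000, running G = 3.500000
t=1: π = [0.2344, 0.2344, 0.2344, 0.1406, 0.1563], E[r] = 3.6406, γ^t·E[r] = 2.912500, running G = 6.412500
t=2: π = [0.2324, 0.2285, 0.2305, 0.1543, 0.1543], E[r] = 3.6113, γ^t·E[r] = 2.311250, running G = 8.723750
t=3: π = [0.2305, 0.2310, 0.2307, 0.1538, 0.1541], E[r] = 3.6143, γ^t·E[r] = 1.850500, running G = 10.574250
t=4: π = [0.2308, 0.2308, 0.2307, 0.1538, 0.1538], E[r] = 3.6156, γ^t·E[r] = 1.480963, running G = 12.055213
t=5: π = [0.2308, 0.2308, 0.2308, 0.1538, 0.1539], E[r] = 3.6154, γ^t·E[r] = 1.184684, running G = 13.239896

G = 13.2399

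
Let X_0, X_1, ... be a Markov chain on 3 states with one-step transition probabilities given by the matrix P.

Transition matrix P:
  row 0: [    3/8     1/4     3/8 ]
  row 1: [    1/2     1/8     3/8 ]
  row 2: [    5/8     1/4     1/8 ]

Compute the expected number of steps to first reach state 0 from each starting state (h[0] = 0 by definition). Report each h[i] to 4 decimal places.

h = [0.0000, 1.8605, 1.6744]

First-step conditioning: h[0] = 0; for i ≠ 0, h[i] = 1 + Σ_k P[i][k]·h[k].
  h[1] = 1 + 1/8·h[1] + 3/8·h[2]
  h[2] = 1 + 1/4·h[1] + 1/8·h[2]
Solving the 2×2 linear system over states ≠ 0 gives exactly h = [0, 80/43, 72/43] (h[0] = 0 is the target).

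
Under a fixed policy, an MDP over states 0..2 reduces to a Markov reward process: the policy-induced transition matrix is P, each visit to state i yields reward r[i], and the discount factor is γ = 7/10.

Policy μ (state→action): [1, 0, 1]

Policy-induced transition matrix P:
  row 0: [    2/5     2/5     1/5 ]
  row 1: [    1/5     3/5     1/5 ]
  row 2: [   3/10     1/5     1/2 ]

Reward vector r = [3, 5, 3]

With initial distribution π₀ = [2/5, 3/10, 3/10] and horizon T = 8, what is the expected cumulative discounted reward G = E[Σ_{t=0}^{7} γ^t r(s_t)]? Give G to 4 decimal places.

t=0: π = [0.4000, 0.3000, 0.3000], E[r] = 3.6000, γ^t·E[r] = 3.600000, running G = 3.600000
t=1: π = [0.3100, 0.4000, 0.2900], E[r] = 3.8000, γ^t·E[r] = 2.660000, running G = 6.260000
t=2: π = [0.2910, 0.4220, 0.2870], E[r] = 3.8440, γ^t·E[r] = 1.883560, running G = 8.143560
t=3: π = [0.2869, 0.4270, 0.2861], E[r] = 3.8540, γ^t·E[r] = 1.321922, running G = 9.465482
t=4: π = [0.2860, 0.4282, 0.2858], E[r] = 3.8564, γ^t·E[r] = 0.925912, running G = 10.391394
t=5: π = [0.2858, 0.4285, 0.2857], E[r] = 3.8569, γ^t·E[r] = 0.648236, running G = 11.039630
t=6: π = [0.2857, 0.4285, 0.2857], E[r] = 3.8571, γ^t·E[r] = 0.453783, running G = 11.493413
t=7: π = [0.2857, 0.4286, 0.2857], E[r] = 3.8571, γ^t·E[r] = 0.317651, running G = 11.811064

G = 11.8111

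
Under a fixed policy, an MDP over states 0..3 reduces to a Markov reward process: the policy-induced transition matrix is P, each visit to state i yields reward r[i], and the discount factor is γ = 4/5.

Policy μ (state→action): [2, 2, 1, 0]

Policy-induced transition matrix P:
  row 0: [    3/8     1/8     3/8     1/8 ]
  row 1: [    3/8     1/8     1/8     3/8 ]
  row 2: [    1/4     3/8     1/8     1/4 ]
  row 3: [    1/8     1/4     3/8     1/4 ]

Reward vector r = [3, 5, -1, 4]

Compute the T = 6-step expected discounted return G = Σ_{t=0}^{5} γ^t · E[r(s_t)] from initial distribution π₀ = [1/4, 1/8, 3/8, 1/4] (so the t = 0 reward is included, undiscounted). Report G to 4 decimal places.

t=0: π = [0.2500, 0.1250, 0.3750, 0.2500], E[r] = 2.0000, γ^t·E[r] = 2.000000, running G = 2.000000
t=1: π = [0.2656, 0.2500, 0.2500, 0.2344], E[r] = 2.7344, γ^t·E[r] = 2.187500, running G = 4.187500
t=2: π = [0.2852, 0.2168, 0.2500, 0.2480], E[r] = 2.6816, γ^t·E[r] = 1.716250, running G = 5.903750
t=3: π = [0.2817, 0.2185, 0.2583, 0.2415], E[r] = 2.6453, γ^t·E[r] = 1.354375, running G = 7.258125
t=4: π = [0.2823, 0.2198, 0.2558, 0.2421], E[r] = 2.6584, γ^t·E[r] = 1.088888, running G = 8.347013
t=5: π = [0.2825, 0.2192, 0.2561, 0.2422], E[r] = 2.6562, γ^t·E[r] = 0.870369, running G = 9.217381

G = 9.2174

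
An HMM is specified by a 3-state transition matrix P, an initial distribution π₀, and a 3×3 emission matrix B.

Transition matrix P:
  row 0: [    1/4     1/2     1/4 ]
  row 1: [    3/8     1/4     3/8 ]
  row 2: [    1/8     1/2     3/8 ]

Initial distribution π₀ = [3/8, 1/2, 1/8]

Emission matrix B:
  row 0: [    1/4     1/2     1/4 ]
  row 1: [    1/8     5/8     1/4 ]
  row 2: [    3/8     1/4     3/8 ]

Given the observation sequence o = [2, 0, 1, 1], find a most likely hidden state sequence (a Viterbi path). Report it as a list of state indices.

t=0: δ = [9.375e-02, 1.250e-01, 4.688e-02]  (obs o_0=2)
t=1: δ = [1.172e-02, 5.859e-03, 1.758e-02]  ψ = [1, 0, 1]  (obs o_1=0)
t=2: δ = [1.465e-03, 5.493e-03, 1.648e-03]  ψ = [0, 2, 2]  (obs o_2=1)
t=3: δ = [1.030e-03, 8.583e-04, 5.150e-04]  ψ = [1, 1, 1]  (obs o_3=1)
backtrack: best end state = 0; path = [1, 2, 1, 0]

path = [1, 2, 1, 0]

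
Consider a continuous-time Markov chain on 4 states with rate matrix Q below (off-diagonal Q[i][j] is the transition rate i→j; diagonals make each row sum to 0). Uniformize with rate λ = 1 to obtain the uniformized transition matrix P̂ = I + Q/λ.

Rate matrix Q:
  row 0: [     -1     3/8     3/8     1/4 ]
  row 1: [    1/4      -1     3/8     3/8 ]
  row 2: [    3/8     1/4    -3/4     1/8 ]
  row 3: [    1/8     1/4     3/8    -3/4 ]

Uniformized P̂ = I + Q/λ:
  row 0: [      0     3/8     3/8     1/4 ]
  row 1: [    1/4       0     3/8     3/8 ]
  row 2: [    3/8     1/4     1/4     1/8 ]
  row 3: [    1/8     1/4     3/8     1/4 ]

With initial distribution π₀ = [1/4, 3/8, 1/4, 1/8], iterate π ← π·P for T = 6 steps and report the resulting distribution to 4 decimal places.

t=0: π = [0.2500, 0.3750, 0.2500, 0.1250]
t=1: π = [0.2031, 0.1875, 0.3438, 0.2656]
t=2: π = [0.2090, 0.2285, 0.3320, 0.2305]
t=3: π = [0.2104, 0.2190, 0.3335, 0.2371]
t=4: π = [0.2094, 0.2216, 0.3333, 0.2357]
t=5: π = [0.2098, 0.2208, 0.3333, 0.2360]
t=6: π = [0.2097, 0.2210, 0.3333, 0.2359]

π = [0.2097, 0.2210, 0.3333, 0.2359]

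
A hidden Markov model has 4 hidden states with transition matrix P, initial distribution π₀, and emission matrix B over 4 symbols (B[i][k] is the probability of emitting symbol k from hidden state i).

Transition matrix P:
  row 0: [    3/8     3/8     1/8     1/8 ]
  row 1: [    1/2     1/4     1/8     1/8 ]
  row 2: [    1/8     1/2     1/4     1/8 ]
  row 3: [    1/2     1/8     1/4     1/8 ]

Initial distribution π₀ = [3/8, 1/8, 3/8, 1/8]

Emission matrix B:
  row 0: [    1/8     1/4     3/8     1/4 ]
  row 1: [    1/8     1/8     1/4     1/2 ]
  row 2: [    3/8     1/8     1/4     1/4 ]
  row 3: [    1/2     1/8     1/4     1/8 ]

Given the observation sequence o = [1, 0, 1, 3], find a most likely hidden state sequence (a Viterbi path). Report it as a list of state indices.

path = [0, 3, 0, 1]

t=0: δ = [9.375e-02, 1.562e-02, 4.688e-02, 1.562e-02]  (obs o_0=1)
t=1: δ = [4.395e-03, 4.395e-03, 4.395e-03, 5.859e-03]  ψ = [0, 0, 0, 0]  (obs o_1=0)
t=2: δ = [7.324e-04, 2.747e-04, 1.831e-04, 9.155e-05]  ψ = [3, 2, 3, 3]  (obs o_2=1)
t=3: δ = [6.866e-05, 1.373e-04, 2.289e-05, 1.144e-05]  ψ = [0, 0, 0, 0]  (obs o_3=3)
backtrack: best end state = 1; path = [0, 3, 0, 1]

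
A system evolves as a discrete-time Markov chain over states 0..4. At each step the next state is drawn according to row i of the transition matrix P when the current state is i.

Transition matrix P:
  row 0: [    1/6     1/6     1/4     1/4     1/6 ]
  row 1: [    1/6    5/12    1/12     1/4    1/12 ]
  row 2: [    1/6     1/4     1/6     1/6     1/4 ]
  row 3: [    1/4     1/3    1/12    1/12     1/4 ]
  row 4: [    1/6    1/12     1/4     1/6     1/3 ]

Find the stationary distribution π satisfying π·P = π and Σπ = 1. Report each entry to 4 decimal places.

Balance equations π_j = Σ_i π_i·P[i][j]:
  π_0 = 1/6·π_0 + 1/6·π_1 + 1/6·π_2 + 1/4·π_3 + 1/6·π_4
  π_1 = 1/6·π_0 + 5/12·π_1 + 1/4·π_2 + 1/3·π_3 + 1/12·π_4
  π_2 = 1/4·π_0 + 1/12·π_1 + 1/6·π_2 + 1/12·π_3 + 1/4·π_4
  π_3 = 1/4·π_0 + 1/4·π_1 + 1/6·π_2 + 1/12·π_3 + 1/6·π_4
  normalize: π_0 + π_1 + π_2 + π_3 + π_4 = 1
Solving the linear system gives exactly π = [2973/16307, 4219/16307, 2643/16307, 3062/16307, 3410/16307].

π = [0.1823, 0.2587, 0.1621, 0.1878, 0.2091]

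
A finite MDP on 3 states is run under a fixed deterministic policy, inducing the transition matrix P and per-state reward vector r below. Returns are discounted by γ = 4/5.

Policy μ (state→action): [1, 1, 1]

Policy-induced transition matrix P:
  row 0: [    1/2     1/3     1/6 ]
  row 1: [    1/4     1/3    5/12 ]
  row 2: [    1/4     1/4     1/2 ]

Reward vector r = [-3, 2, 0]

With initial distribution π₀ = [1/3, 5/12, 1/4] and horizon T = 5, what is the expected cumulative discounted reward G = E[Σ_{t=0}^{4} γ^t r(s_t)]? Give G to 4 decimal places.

G = -1.0808

t=0: π = [0.3333, 0.4167, 0.2500], E[r] = -0.1667, γ^t·E[r] = -0.166667, running G = -0.166667
t=1: π = [0.3333, 0.3125, 0.3542], E[r] = -0.3750, γ^t·E[r] = -0.300000, running G = -0.466667
t=2: π = [0.3333, 0.3038, 0.3628], E[r] = -0.3924, γ^t·E[r] = -0.251111, running G = -0.717778
t=3: π = [0.3333, 0.3031, 0.3636], E[r] = -0.3938, γ^t·E[r] = -0.201630, running G = -0.919407
t=4: π = [0.3333, 0.3030, 0.3636], E[r] = -0.3939, γ^t·E[r] = -0.161353, running G = -1.080760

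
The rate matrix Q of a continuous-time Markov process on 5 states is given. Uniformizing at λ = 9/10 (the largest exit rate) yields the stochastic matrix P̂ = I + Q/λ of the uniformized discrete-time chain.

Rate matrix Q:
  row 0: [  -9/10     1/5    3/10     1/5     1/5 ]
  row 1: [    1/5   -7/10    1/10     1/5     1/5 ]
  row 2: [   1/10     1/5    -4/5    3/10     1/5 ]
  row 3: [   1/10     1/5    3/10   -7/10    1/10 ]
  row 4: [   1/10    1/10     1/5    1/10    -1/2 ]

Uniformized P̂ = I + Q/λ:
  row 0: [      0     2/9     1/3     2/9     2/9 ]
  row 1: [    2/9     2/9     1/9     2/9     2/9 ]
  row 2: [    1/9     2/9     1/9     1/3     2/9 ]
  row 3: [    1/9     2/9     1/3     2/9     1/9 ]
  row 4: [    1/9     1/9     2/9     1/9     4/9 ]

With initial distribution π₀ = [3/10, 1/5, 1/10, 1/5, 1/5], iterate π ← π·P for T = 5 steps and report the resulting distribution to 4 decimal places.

t=0: π = [0.3000, 0.2000, 0.1000, 0.2000, 0.2000]
t=1: π = [0.1000, 0.2000, 0.2444, 0.2111, 0.2444]
t=2: π = [0.1222, 0.1951, 0.2074, 0.2222, 0.2531]
t=3: π = [0.1192, 0.1941, 0.2158, 0.2171, 0.2538]
t=4: π = [0.1194, 0.1940, 0.2141, 0.2180, 0.2545]
t=5: π = [0.1194, 0.1939, 0.2144, 0.2177, 0.2546]

π = [0.1194, 0.1939, 0.2144, 0.2177, 0.2546]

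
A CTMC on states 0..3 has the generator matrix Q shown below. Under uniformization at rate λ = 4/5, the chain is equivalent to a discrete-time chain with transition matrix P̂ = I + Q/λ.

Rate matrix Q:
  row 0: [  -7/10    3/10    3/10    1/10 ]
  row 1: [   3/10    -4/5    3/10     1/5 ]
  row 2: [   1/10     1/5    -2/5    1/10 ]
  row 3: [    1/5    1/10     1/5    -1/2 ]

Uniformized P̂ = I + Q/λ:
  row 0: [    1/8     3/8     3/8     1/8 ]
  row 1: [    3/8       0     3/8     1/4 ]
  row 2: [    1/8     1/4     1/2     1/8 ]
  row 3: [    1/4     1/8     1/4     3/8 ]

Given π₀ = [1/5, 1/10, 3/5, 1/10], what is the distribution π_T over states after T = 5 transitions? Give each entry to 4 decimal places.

t=0: π = [0.2000, 0.1000, 0.6000, 0.1000]
t=1: π = [0.1625, 0.2375, 0.4375, 0.1625]
t=2: π = [0.2047, 0.1906, 0.4094, 0.1953]
t=3: π = [0.1971, 0.2035, 0.4018, 0.1977]
t=4: π = [0.2006, 0.1990, 0.4005, 0.1999]
t=5: π = [0.1997, 0.2003, 0.4001, 0.1998]

π = [0.1997, 0.2003, 0.4001, 0.1998]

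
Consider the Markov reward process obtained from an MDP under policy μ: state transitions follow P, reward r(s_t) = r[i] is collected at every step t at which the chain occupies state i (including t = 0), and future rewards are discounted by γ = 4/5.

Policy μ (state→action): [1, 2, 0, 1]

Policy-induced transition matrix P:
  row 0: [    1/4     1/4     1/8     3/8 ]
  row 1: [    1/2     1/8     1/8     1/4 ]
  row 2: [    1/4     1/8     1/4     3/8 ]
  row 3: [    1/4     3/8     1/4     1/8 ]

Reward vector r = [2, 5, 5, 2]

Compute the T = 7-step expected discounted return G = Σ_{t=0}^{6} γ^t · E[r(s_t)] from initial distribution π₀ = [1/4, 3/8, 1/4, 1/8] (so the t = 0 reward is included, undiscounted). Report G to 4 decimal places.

t=0: π = [0.2500, 0.3750, 0.2500, 0.1250], E[r] = 3.8750, γ^t·E[r] = 3.875000, running G = 3.875000
t=1: π = [0.3438, 0.1875, 0.1719, 0.2969], E[r] = 3.0781, γ^t·E[r] = 2.462500, running G = 6.337500
t=2: π = [0.2969, 0.2422, 0.1836, 0.2773], E[r] = 3.2773, γ^t·E[r] = 2.097500, running G = 8.435000
t=3: π = [0.3105, 0.2314, 0.1826, 0.2754], E[r] = 3.2422, γ^t·E[r] = 1.660000, running G = 10.095000
t=4: π = [0.3079, 0.2327, 0.1823, 0.2772], E[r] = 3.2448, γ^t·E[r] = 1.329050, running G = 11.424050
t=5: π = [0.3082, 0.2328, 0.1824, 0.2766], E[r] = 3.2457, γ^t·E[r] = 1.063540, running G = 12.487590
t=6: π = [0.3082, 0.2327, 0.1824, 0.2767], E[r] = 3.2452, γ^t·E[r] = 0.850700, running G = 13.338290

G = 13.3383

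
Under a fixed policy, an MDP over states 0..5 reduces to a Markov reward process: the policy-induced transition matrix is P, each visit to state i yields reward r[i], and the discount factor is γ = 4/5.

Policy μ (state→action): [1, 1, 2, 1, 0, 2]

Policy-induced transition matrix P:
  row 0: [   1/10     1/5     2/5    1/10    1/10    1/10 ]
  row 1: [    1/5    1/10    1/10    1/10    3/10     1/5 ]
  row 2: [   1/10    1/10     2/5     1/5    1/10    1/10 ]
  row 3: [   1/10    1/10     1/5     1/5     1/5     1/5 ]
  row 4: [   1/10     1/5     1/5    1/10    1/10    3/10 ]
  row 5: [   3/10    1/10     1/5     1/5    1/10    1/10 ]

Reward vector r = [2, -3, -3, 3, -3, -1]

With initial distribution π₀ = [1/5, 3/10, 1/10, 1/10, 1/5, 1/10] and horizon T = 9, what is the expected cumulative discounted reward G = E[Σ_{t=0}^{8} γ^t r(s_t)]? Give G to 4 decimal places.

t=0: π = [0.2000, 0.3000, 0.1000, 0.1000, 0.2000, 0.1000], E[r] = -1.2000, γ^t·E[r] = -1.200000, running G = -1.200000
t=1: π = [0.1500, 0.1400, 0.2300, 0.1300, 0.1700, 0.1800], E[r] = -1.1100, γ^t·E[r] = -0.888000, running G = -2.088000
t=2: π = [0.1500, 0.1320, 0.2620, 0.1540, 0.1410, 0.1610], E[r] = -1.0040, γ^t·E[r] = -0.642560, running G = -2.730560
t=3: π = [0.1454, 0.1291, 0.2692, 0.1577, 0.1418, 0.1568], E[r] = -1.0132, γ^t·E[r] = -0.518758, running G = -3.249318
t=4: π = [0.1443, 0.1287, 0.2700, 0.1584, 0.1416, 0.1570], E[r] = -1.0144, γ^t·E[r] = -0.415478, running G = -3.664796
t=5: π = [0.1443, 0.1286, 0.2700, 0.1585, 0.1416, 0.1570], E[r] = -1.0133, γ^t·E[r] = -0.332036, running G = -3.996832
t=6: π = [0.1443, 0.1286, 0.2700, 0.1586, 0.1416, 0.1570], E[r] = -1.0133, γ^t·E[r] = -0.265628, running G = -4.262460
t=7: π = [0.1443, 0.1286, 0.2700, 0.1586, 0.1416, 0.1570], E[r] = -1.0133, γ^t·E[r] = -0.212499, running G = -4.474959
t=8: π = [0.1443, 0.1286, 0.2700, 0.1586, 0.1416, 0.1570], E[r] = -1.0133, γ^t·E[r] = -0.169999, running G = -4.644959

G = -4.6450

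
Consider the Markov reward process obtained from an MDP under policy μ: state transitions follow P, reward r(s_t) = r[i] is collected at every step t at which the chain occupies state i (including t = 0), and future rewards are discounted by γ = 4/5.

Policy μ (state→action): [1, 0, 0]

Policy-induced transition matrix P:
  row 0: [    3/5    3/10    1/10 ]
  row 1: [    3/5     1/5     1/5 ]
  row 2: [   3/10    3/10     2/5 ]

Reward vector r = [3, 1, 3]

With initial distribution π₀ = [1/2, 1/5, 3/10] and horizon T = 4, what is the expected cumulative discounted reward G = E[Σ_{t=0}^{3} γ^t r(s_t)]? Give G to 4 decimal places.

t=0: π = [0.5000, 0.2000, 0.3000], E[r] = 2.6000, γ^t·E[r] = 2.600000, running G = 2.600000
t=1: π = [0.5100, 0.2800, 0.2100], E[r] = 2.4400, γ^t·E[r] = 1.952000, running G = 4.552000
t=2: π = [0.5370, 0.2720, 0.1910], E[r] = 2.4560, γ^t·E[r] = 1.571840, running G = 6.123840
t=3: π = [0.5427, 0.2728, 0.1845], E[r] = 2.4544, γ^t·E[r] = 1.256653, running G = 7.380493

G = 7.3805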